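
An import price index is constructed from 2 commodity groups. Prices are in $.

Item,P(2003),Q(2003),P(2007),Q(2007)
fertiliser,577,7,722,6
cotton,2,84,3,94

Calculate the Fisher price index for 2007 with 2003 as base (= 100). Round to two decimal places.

Laspeyres component (base-period weights):
ΣP(2007)Q(2003) = 722×7 + 3×84 = 5054 + 252 = 5306
ΣP(2003)Q(2003) = 577×7 + 2×84 = 4039 + 168 = 4207
L = 5306 / 4207 × 100 = 126.1231
Paasche component (current-period weights):
ΣP(2007)Q(2007) = 722×6 + 3×94 = 4332 + 282 = 4614
ΣP(2003)Q(2007) = 577×6 + 2×94 = 3462 + 188 = 3650
P = 4614 / 3650 × 100 = 126.4110
Fisher = √(L × P) = √(126.1231 × 126.4110) = 126.2670

126.27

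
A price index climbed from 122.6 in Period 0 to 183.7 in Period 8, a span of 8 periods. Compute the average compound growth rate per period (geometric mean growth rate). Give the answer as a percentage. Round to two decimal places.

Growth factor = (183.7/122.6)^(1/8) = (1.498369)^(1/8) = 1.051846
Growth rate = 1.051846 − 1 = 0.051846 = 5.1846%

5.18%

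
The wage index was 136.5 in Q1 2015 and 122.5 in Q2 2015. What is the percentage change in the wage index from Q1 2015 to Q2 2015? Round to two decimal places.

Change = (122.5 − 136.5) / 136.5 × 100
       = -14.0 / 136.5 × 100 = -10.2564%

-10.26%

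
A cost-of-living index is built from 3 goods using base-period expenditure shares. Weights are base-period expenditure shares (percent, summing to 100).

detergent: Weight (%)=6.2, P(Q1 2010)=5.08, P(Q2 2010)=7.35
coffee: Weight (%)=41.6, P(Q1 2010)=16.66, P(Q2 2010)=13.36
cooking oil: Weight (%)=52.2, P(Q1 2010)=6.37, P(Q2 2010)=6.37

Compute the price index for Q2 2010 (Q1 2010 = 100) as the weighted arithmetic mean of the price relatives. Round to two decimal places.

94.53

detergent: 6.2 × (7.35/5.08) = 6.2 × 1.446850 = 8.9705
coffee: 41.6 × (13.36/16.66) = 41.6 × 0.801921 = 33.3599
cooking oil: 52.2 × (6.37/6.37) = 52.2 × 1.000000 = 52.2000
Index = Σ wᵢ·(p₁ᵢ/p₀ᵢ) = 8.9705 + 33.3599 + 52.2000 = 94.5304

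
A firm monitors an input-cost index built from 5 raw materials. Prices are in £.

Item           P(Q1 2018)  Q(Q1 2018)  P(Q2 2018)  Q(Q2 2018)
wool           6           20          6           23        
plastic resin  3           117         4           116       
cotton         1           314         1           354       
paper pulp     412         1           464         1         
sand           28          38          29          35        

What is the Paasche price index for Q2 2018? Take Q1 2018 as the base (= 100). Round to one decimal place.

109.1

Paasche price index uses current-period quantities as weights.
ΣP(Q2 2018)·Q(Q2 2018) = 6×23 + 4×116 + 1×354 + 464×1 + 29×35 = 138 + 464 + 354 + 464 + 1015 = 2435
ΣP(Q1 2018)·Q(Q2 2018) = 6×23 + 3×116 + 1×354 + 412×1 + 28×35 = 138 + 348 + 354 + 412 + 980 = 2232
Index = 2435 / 2232 × 100 = 109.0950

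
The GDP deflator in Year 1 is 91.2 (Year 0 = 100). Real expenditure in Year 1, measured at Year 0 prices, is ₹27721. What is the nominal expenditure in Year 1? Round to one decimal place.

25281.6

Nominal = Real × (Index/100) = 27721 × (91.2/100)
        = 27721 × 0.912 = 25281.5520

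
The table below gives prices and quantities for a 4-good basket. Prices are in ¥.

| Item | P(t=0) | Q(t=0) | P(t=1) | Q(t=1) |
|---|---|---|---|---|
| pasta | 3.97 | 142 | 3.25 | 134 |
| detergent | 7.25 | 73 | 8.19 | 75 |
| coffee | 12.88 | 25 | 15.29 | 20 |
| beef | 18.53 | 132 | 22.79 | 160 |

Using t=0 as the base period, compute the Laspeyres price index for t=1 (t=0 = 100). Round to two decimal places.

Laspeyres price index uses base-period quantities as weights.
ΣP(t=1)·Q(t=0) = 3.25×142 + 8.19×73 + 15.29×25 + 22.79×132 = 461.5 + 597.87 + 382.25 + 3008.28 = 4449.9
ΣP(t=0)·Q(t=0) = 3.97×142 + 7.25×73 + 12.88×25 + 18.53×132 = 563.74 + 529.25 + 322 + 2445.96 = 3860.95
Index = 4449.9 / 3860.95 × 100 = 115.2540

115.25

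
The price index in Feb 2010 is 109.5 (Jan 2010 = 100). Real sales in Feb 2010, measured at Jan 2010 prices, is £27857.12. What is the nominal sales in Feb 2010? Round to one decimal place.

Nominal = Real × (Index/100) = 27857.12 × (109.5/100)
        = 27857.12 × 1.095 = 30503.5464

30503.5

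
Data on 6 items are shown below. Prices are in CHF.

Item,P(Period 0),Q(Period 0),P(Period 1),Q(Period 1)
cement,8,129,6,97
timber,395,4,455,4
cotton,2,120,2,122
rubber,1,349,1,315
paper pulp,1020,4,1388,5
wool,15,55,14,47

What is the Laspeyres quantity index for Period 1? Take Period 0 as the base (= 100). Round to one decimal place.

Laspeyres quantity index uses base-period prices as weights.
ΣP(Period 0)·Q(Period 1) = 8×97 + 395×4 + 2×122 + 1×315 + 1020×5 + 15×47 = 776 + 1580 + 244 + 315 + 5100 + 705 = 8720
ΣP(Period 0)·Q(Period 0) = 8×129 + 395×4 + 2×120 + 1×349 + 1020×4 + 15×55 = 1032 + 1580 + 240 + 349 + 4080 + 825 = 8106
Index = 8720 / 8106 × 100 = 107.5746

107.6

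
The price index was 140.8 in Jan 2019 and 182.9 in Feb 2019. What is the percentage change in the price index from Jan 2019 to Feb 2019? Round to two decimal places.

29.90%

Change = (182.9 − 140.8) / 140.8 × 100
       = 42.1 / 140.8 × 100 = 29.9006%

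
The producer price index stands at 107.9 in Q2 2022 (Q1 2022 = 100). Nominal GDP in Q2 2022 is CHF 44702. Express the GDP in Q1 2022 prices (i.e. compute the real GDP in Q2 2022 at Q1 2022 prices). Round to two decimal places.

41429.10

Real = Nominal ÷ (Index/100) = 44702 ÷ (107.9/100)
     = 44702 ÷ 1.079 = 41429.1010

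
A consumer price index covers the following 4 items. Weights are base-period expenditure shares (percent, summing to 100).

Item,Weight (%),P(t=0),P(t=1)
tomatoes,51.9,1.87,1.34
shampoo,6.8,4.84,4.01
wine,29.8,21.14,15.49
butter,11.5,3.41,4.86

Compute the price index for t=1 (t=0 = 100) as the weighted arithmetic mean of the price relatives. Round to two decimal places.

tomatoes: 51.9 × (1.34/1.87) = 51.9 × 0.716578 = 37.1904
shampoo: 6.8 × (4.01/4.84) = 6.8 × 0.828512 = 5.6339
wine: 29.8 × (15.49/21.14) = 29.8 × 0.732734 = 21.8355
butter: 11.5 × (4.86/3.41) = 11.5 × 1.425220 = 16.3900
Index = Σ wᵢ·(p₁ᵢ/p₀ᵢ) = 37.1904 + 5.6339 + 21.8355 + 16.3900 = 81.0498

81.05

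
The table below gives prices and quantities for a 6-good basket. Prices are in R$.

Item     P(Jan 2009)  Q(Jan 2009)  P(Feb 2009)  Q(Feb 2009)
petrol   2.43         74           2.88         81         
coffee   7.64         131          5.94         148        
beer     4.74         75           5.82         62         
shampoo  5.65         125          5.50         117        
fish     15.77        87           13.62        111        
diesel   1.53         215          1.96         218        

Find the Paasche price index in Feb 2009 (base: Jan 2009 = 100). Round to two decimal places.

Paasche price index uses current-period quantities as weights.
ΣP(Feb 2009)·Q(Feb 2009) = 2.88×81 + 5.94×148 + 5.82×62 + 5.50×117 + 13.62×111 + 1.96×218 = 233.28 + 879.12 + 360.84 + 643.5 + 1511.82 + 427.28 = 4055.84
ΣP(Jan 2009)·Q(Feb 2009) = 2.43×81 + 7.64×148 + 4.74×62 + 5.65×117 + 15.77×111 + 1.53×218 = 196.83 + 1130.72 + 293.88 + 661.05 + 1750.47 + 333.54 = 4366.49
Index = 4055.84 / 4366.49 × 100 = 92.8856

92.89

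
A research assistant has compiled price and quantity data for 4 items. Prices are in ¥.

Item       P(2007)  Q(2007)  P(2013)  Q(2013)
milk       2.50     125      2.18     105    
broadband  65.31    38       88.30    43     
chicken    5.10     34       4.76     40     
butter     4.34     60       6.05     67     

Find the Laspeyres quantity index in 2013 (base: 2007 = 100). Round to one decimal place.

Laspeyres quantity index uses base-period prices as weights.
ΣP(2007)·Q(2013) = 2.50×105 + 65.31×43 + 5.10×40 + 4.34×67 = 262.5 + 2808.33 + 204 + 290.78 = 3565.61
ΣP(2007)·Q(2007) = 2.50×125 + 65.31×38 + 5.10×34 + 4.34×60 = 312.5 + 2481.78 + 173.4 + 260.4 = 3228.08
Index = 3565.61 / 3228.08 × 100 = 110.4561

110.5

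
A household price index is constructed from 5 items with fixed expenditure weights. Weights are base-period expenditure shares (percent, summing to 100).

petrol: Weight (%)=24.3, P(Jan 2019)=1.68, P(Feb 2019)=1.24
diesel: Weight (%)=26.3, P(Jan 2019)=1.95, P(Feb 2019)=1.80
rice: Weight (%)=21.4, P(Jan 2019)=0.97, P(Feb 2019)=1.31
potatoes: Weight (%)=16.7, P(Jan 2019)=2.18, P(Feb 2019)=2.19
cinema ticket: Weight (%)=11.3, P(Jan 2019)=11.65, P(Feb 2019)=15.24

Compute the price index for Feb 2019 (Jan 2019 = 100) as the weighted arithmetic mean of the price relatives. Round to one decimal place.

petrol: 24.3 × (1.24/1.68) = 24.3 × 0.738095 = 17.9357
diesel: 26.3 × (1.80/1.95) = 26.3 × 0.923077 = 24.2769
rice: 21.4 × (1.31/0.97) = 21.4 × 1.350515 = 28.9010
potatoes: 16.7 × (2.19/2.18) = 16.7 × 1.004587 = 16.7766
cinema ticket: 11.3 × (15.24/11.65) = 11.3 × 1.308155 = 14.7821
Index = Σ wᵢ·(p₁ᵢ/p₀ᵢ) = 17.9357 + 24.2769 + 28.9010 + 16.7766 + 14.7821 = 102.6724

102.7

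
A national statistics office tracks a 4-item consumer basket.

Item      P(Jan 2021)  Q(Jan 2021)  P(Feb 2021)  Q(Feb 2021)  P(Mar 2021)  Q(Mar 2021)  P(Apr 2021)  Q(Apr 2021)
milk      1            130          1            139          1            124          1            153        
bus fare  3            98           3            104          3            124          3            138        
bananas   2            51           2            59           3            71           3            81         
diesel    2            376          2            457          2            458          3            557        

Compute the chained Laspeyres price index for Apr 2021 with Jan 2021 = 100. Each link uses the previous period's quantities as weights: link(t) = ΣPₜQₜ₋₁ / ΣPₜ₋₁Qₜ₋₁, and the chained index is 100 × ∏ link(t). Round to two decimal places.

133.28

Link Jan 2021→Feb 2021:
ΣP(Feb 2021)Q(Jan 2021) = 1×130 + 3×98 + 2×51 + 2×376 = 130 + 294 + 102 + 752 = 1278
ΣP(Jan 2021)Q(Jan 2021) = 1×130 + 3×98 + 2×51 + 2×376 = 130 + 294 + 102 + 752 = 1278
link = 1278/1278 = 1.000000
Link Feb 2021→Mar 2021:
ΣP(Mar 2021)Q(Feb 2021) = 1×139 + 3×104 + 3×59 + 2×457 = 139 + 312 + 177 + 914 = 1542
ΣP(Feb 2021)Q(Feb 2021) = 1×139 + 3×104 + 2×59 + 2×457 = 139 + 312 + 118 + 914 = 1483
link = 1542/1483 = 1.039784
Link Mar 2021→Apr 2021:
ΣP(Apr 2021)Q(Mar 2021) = 1×124 + 3×124 + 3×71 + 3×458 = 124 + 372 + 213 + 1374 = 2083
ΣP(Mar 2021)Q(Mar 2021) = 1×124 + 3×124 + 3×71 + 2×458 = 124 + 372 + 213 + 916 = 1625
link = 2083/1625 = 1.281846
Chained index = 100 × 1.000000 × 1.039784 × 1.281846 = 133.2843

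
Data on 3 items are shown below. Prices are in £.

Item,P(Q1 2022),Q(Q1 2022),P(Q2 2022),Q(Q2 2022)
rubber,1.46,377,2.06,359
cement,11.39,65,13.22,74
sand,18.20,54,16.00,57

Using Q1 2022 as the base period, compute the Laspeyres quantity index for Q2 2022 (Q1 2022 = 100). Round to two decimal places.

Laspeyres quantity index uses base-period prices as weights.
ΣP(Q1 2022)·Q(Q2 2022) = 1.46×359 + 11.39×74 + 18.20×57 = 524.14 + 842.86 + 1037.4 = 2404.4
ΣP(Q1 2022)·Q(Q1 2022) = 1.46×377 + 11.39×65 + 18.20×54 = 550.42 + 740.35 + 982.8 = 2273.57
Index = 2404.4 / 2273.57 × 100 = 105.7544

105.75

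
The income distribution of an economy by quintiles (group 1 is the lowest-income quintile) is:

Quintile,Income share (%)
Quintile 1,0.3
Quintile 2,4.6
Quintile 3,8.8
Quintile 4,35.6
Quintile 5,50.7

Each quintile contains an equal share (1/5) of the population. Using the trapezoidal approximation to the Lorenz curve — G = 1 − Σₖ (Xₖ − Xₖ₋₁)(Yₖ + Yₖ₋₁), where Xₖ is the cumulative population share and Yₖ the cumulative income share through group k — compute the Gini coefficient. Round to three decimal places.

Cumulative income shares Yₖ: 0.0030, 0.0490, 0.1370, 0.4930, 1.0000
Σ (Xₖ−Xₖ₋₁)(Yₖ+Yₖ₋₁) = (1/5)(0.0030+0.0000) + (1/5)(0.0490+0.0030) + (1/5)(0.1370+0.0490) + (1/5)(0.4930+0.1370) + (1/5)(1.0000+0.4930)
  = 0.0006 + 0.0104 + 0.0372 + 0.1260 + 0.2986 = 0.4728
G = 1 − 0.4728 = 0.5272

0.527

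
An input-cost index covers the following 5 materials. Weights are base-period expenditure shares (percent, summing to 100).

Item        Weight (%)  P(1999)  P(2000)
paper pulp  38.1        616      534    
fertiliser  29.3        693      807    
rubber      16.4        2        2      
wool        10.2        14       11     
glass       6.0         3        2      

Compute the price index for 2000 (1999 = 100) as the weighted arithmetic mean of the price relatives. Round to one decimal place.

paper pulp: 38.1 × (534/616) = 38.1 × 0.866883 = 33.0282
fertiliser: 29.3 × (807/693) = 29.3 × 1.164502 = 34.1199
rubber: 16.4 × (2/2) = 16.4 × 1.000000 = 16.4000
wool: 10.2 × (11/14) = 10.2 × 0.785714 = 8.0143
glass: 6.0 × (2/3) = 6.0 × 0.666667 = 4.0000
Index = Σ wᵢ·(p₁ᵢ/p₀ᵢ) = 33.0282 + 34.1199 + 16.4000 + 8.0143 + 4.0000 = 95.5624

95.6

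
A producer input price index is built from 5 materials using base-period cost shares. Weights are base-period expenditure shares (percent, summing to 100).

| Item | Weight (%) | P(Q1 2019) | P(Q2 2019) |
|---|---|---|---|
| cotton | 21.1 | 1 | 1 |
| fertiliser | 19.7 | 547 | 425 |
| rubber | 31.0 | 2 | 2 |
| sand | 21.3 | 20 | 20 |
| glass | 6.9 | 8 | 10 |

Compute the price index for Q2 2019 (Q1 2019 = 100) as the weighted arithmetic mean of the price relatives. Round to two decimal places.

cotton: 21.1 × (1/1) = 21.1 × 1.000000 = 21.1000
fertiliser: 19.7 × (425/547) = 19.7 × 0.776965 = 15.3062
rubber: 31.0 × (2/2) = 31.0 × 1.000000 = 31.0000
sand: 21.3 × (20/20) = 21.3 × 1.000000 = 21.3000
glass: 6.9 × (10/8) = 6.9 × 1.250000 = 8.6250
Index = Σ wᵢ·(p₁ᵢ/p₀ᵢ) = 21.1000 + 15.3062 + 31.0000 + 21.3000 + 8.6250 = 97.3312

97.33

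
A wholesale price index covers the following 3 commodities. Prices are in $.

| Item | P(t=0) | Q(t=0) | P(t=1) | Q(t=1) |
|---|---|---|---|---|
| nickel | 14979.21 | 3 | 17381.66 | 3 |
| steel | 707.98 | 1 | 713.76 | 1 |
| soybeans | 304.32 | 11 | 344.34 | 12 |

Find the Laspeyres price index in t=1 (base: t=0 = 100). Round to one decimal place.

Laspeyres price index uses base-period quantities as weights.
ΣP(t=1)·Q(t=0) = 17381.66×3 + 713.76×1 + 344.34×11 = 52144.98 + 713.76 + 3787.74 = 56646.48
ΣP(t=0)·Q(t=0) = 14979.21×3 + 707.98×1 + 304.32×11 = 44937.63 + 707.98 + 3347.52 = 48993.13
Index = 56646.48 / 48993.13 × 100 = 115.6213

115.6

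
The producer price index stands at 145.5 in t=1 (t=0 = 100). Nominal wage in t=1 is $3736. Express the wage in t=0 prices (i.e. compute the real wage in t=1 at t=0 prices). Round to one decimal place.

Real = Nominal ÷ (Index/100) = 3736 ÷ (145.5/100)
     = 3736 ÷ 1.455 = 2567.6976

2567.7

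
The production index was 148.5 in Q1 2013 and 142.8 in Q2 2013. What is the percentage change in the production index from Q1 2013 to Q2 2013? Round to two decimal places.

Change = (142.8 − 148.5) / 148.5 × 100
       = -5.7 / 148.5 × 100 = -3.8384%

-3.84%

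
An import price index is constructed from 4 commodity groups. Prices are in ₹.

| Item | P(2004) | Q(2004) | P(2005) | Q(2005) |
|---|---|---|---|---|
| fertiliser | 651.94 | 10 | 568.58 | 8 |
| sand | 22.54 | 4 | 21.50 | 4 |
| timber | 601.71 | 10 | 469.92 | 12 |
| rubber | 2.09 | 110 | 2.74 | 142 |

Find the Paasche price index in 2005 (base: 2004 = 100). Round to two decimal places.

83.15

Paasche price index uses current-period quantities as weights.
ΣP(2005)·Q(2005) = 568.58×8 + 21.50×4 + 469.92×12 + 2.74×142 = 4548.64 + 86 + 5639.04 + 389.08 = 10662.76
ΣP(2004)·Q(2005) = 651.94×8 + 22.54×4 + 601.71×12 + 2.09×142 = 5215.52 + 90.16 + 7220.52 + 296.78 = 12822.98
Index = 10662.76 / 12822.98 × 100 = 83.1535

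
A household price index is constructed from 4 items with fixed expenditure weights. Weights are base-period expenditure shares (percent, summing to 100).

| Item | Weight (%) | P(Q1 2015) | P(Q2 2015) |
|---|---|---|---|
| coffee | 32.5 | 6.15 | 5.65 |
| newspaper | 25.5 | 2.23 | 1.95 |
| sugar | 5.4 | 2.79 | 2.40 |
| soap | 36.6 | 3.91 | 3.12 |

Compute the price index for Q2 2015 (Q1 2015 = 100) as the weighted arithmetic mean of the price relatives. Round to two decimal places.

86.01

coffee: 32.5 × (5.65/6.15) = 32.5 × 0.918699 = 29.8577
newspaper: 25.5 × (1.95/2.23) = 25.5 × 0.874439 = 22.2982
sugar: 5.4 × (2.40/2.79) = 5.4 × 0.860215 = 4.6452
soap: 36.6 × (3.12/3.91) = 36.6 × 0.797954 = 29.2051
Index = Σ wᵢ·(p₁ᵢ/p₀ᵢ) = 29.8577 + 22.2982 + 4.6452 + 29.2051 = 86.0062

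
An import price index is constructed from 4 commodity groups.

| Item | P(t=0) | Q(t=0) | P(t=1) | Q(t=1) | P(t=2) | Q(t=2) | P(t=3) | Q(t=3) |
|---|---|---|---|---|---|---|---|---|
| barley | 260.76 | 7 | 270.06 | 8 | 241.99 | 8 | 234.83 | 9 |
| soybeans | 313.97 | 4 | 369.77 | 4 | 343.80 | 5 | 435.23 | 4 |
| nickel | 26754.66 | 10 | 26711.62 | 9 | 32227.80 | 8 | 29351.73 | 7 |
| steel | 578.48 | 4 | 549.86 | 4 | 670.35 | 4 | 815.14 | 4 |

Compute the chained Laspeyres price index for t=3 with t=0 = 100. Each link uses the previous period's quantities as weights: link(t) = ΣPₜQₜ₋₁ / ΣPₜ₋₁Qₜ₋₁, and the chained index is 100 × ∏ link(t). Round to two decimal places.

Link t=0→t=1:
ΣP(t=1)Q(t=0) = 270.06×7 + 369.77×4 + 26711.62×10 + 549.86×4 = 1890.42 + 1479.08 + 267116.2 + 2199.44 = 272685.14
ΣP(t=0)Q(t=0) = 260.76×7 + 313.97×4 + 26754.66×10 + 578.48×4 = 1825.32 + 1255.88 + 267546.6 + 2313.92 = 272941.72
link = 272685.14/272941.72 = 0.999060
Link t=1→t=2:
ΣP(t=2)Q(t=1) = 241.99×8 + 343.80×4 + 32227.80×9 + 670.35×4 = 1935.92 + 1375.2 + 290050.2 + 2681.4 = 296042.72
ΣP(t=1)Q(t=1) = 270.06×8 + 369.77×4 + 26711.62×9 + 549.86×4 = 2160.48 + 1479.08 + 240404.58 + 2199.44 = 246243.58
link = 296042.72/246243.58 = 1.202235
Link t=2→t=3:
ΣP(t=3)Q(t=2) = 234.83×8 + 435.23×5 + 29351.73×8 + 815.14×4 = 1878.64 + 2176.15 + 234813.84 + 3260.56 = 242129.19
ΣP(t=2)Q(t=2) = 241.99×8 + 343.80×5 + 32227.80×8 + 670.35×4 = 1935.92 + 1719 + 257822.4 + 2681.4 = 264158.72
link = 242129.19/264158.72 = 0.916605
Chained index = 100 × 0.999060 × 1.202235 × 0.916605 = 110.0939

110.09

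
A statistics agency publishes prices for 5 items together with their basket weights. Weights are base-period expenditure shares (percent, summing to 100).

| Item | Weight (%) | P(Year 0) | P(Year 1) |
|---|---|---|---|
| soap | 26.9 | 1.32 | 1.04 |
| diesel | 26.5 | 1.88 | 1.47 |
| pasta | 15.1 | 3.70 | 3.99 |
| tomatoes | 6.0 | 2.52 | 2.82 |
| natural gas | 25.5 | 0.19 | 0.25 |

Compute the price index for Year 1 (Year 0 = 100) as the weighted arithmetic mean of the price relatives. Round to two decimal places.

98.47

soap: 26.9 × (1.04/1.32) = 26.9 × 0.787879 = 21.1939
diesel: 26.5 × (1.47/1.88) = 26.5 × 0.781915 = 20.7207
pasta: 15.1 × (3.99/3.70) = 15.1 × 1.078378 = 16.2835
tomatoes: 6.0 × (2.82/2.52) = 6.0 × 1.119048 = 6.7143
natural gas: 25.5 × (0.25/0.19) = 25.5 × 1.315789 = 33.5526
Index = Σ wᵢ·(p₁ᵢ/p₀ᵢ) = 21.1939 + 20.7207 + 16.2835 + 6.7143 + 33.5526 = 98.4651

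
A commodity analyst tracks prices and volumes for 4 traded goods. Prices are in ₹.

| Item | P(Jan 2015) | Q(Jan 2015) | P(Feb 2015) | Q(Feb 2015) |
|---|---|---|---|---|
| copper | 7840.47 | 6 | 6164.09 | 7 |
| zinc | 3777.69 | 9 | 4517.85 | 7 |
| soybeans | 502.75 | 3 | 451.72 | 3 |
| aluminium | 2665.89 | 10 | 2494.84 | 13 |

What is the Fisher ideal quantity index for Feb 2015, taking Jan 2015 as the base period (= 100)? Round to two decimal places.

106.00

Laspeyres component (base-period weights):
ΣP(Jan 2015)Q(Feb 2015) = 7840.47×7 + 3777.69×7 + 502.75×3 + 2665.89×13 = 54883.29 + 26443.83 + 1508.25 + 34656.57 = 117491.94
ΣP(Jan 2015)Q(Jan 2015) = 7840.47×6 + 3777.69×9 + 502.75×3 + 2665.89×10 = 47042.82 + 33999.21 + 1508.25 + 26658.9 = 109209.18
L = 117491.94 / 109209.18 × 100 = 107.5843
Paasche component (current-period weights):
ΣP(Feb 2015)Q(Feb 2015) = 6164.09×7 + 4517.85×7 + 451.72×3 + 2494.84×13 = 43148.63 + 31624.95 + 1355.16 + 32432.92 = 108561.66
ΣP(Feb 2015)Q(Jan 2015) = 6164.09×6 + 4517.85×9 + 451.72×3 + 2494.84×10 = 36984.54 + 40660.65 + 1355.16 + 24948.4 = 103948.75
P = 108561.66 / 103948.75 × 100 = 104.4377
Fisher = √(L × P) = √(107.5843 × 104.4377) = 105.9993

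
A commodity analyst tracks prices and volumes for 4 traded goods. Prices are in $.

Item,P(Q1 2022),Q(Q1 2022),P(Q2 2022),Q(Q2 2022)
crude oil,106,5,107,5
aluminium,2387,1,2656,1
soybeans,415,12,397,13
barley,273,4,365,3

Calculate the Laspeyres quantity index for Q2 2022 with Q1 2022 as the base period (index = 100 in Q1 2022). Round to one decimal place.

101.6

Laspeyres quantity index uses base-period prices as weights.
ΣP(Q1 2022)·Q(Q2 2022) = 106×5 + 2387×1 + 415×13 + 273×3 = 530 + 2387 + 5395 + 819 = 9131
ΣP(Q1 2022)·Q(Q1 2022) = 106×5 + 2387×1 + 415×12 + 273×4 = 530 + 2387 + 4980 + 1092 = 8989
Index = 9131 / 8989 × 100 = 101.5797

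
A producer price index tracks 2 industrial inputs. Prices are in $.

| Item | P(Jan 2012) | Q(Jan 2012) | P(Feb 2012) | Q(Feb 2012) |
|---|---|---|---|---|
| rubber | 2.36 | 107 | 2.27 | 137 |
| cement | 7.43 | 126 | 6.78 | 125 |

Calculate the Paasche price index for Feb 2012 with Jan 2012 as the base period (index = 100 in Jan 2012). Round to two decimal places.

Paasche price index uses current-period quantities as weights.
ΣP(Feb 2012)·Q(Feb 2012) = 2.27×137 + 6.78×125 = 310.99 + 847.5 = 1158.49
ΣP(Jan 2012)·Q(Feb 2012) = 2.36×137 + 7.43×125 = 323.32 + 928.75 = 1252.07
Index = 1158.49 / 1252.07 × 100 = 92.5260

92.53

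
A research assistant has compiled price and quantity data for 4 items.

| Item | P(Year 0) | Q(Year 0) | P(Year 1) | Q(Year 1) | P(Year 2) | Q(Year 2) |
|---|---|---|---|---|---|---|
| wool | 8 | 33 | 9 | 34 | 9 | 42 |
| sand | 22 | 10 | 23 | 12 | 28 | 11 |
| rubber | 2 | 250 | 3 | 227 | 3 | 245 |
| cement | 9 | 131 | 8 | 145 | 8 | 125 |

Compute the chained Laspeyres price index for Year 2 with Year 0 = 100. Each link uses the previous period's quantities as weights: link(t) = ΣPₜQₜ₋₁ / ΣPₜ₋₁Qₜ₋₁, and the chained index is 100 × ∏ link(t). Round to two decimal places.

110.15

Link Year 0→Year 1:
ΣP(Year 1)Q(Year 0) = 9×33 + 23×10 + 3×250 + 8×131 = 297 + 230 + 750 + 1048 = 2325
ΣP(Year 0)Q(Year 0) = 8×33 + 22×10 + 2×250 + 9×131 = 264 + 220 + 500 + 1179 = 2163
link = 2325/2163 = 1.074896
Link Year 1→Year 2:
ΣP(Year 2)Q(Year 1) = 9×34 + 28×12 + 3×227 + 8×145 = 306 + 336 + 681 + 1160 = 2483
ΣP(Year 1)Q(Year 1) = 9×34 + 23×12 + 3×227 + 8×145 = 306 + 276 + 681 + 1160 = 2423
link = 2483/2423 = 1.024763
Chained index = 100 × 1.074896 × 1.024763 = 110.1513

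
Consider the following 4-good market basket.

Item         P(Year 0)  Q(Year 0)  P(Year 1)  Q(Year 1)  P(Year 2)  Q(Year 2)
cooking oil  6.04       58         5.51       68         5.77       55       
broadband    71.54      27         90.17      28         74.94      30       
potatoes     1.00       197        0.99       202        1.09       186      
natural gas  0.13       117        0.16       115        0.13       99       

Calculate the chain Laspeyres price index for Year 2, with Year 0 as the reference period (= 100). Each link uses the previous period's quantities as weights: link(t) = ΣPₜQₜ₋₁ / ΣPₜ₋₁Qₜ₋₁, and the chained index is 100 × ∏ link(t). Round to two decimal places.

Link Year 0→Year 1:
ΣP(Year 1)Q(Year 0) = 5.51×58 + 90.17×27 + 0.99×197 + 0.16×117 = 319.58 + 2434.59 + 195.03 + 18.72 = 2967.92
ΣP(Year 0)Q(Year 0) = 6.04×58 + 71.54×27 + 1.00×197 + 0.13×117 = 350.32 + 1931.58 + 197 + 15.21 = 2494.11
link = 2967.92/2494.11 = 1.189972
Link Year 1→Year 2:
ΣP(Year 2)Q(Year 1) = 5.77×68 + 74.94×28 + 1.09×202 + 0.13×115 = 392.36 + 2098.32 + 220.18 + 14.95 = 2725.81
ΣP(Year 1)Q(Year 1) = 5.51×68 + 90.17×28 + 0.99×202 + 0.16×115 = 374.68 + 2524.76 + 199.98 + 18.4 = 3117.82
link = 2725.81/3117.82 = 0.874268
Chained index = 100 × 1.189972 × 0.874268 = 104.0354

104.04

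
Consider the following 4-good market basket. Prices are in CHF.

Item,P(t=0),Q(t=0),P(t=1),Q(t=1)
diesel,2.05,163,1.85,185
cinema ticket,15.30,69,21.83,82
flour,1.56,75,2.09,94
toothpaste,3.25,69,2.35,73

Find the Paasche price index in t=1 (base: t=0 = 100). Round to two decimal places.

Paasche price index uses current-period quantities as weights.
ΣP(t=1)·Q(t=1) = 1.85×185 + 21.83×82 + 2.09×94 + 2.35×73 = 342.25 + 1790.06 + 196.46 + 171.55 = 2500.32
ΣP(t=0)·Q(t=1) = 2.05×185 + 15.30×82 + 1.56×94 + 3.25×73 = 379.25 + 1254.6 + 146.64 + 237.25 = 2017.74
Index = 2500.32 / 2017.74 × 100 = 123.9169

123.92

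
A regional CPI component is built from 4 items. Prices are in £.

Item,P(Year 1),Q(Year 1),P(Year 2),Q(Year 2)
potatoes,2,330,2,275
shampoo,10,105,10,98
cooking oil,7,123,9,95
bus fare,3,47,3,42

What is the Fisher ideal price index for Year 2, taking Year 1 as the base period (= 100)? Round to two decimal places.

Laspeyres component (base-period weights):
ΣP(Year 2)Q(Year 1) = 2×330 + 10×105 + 9×123 + 3×47 = 660 + 1050 + 1107 + 141 = 2958
ΣP(Year 1)Q(Year 1) = 2×330 + 10×105 + 7×123 + 3×47 = 660 + 1050 + 861 + 141 = 2712
L = 2958 / 2712 × 100 = 109.0708
Paasche component (current-period weights):
ΣP(Year 2)Q(Year 2) = 2×275 + 10×98 + 9×95 + 3×42 = 550 + 980 + 855 + 126 = 2511
ΣP(Year 1)Q(Year 2) = 2×275 + 10×98 + 7×95 + 3×42 = 550 + 980 + 665 + 126 = 2321
P = 2511 / 2321 × 100 = 108.1861
Fisher = √(L × P) = √(109.0708 × 108.1861) = 108.6276

108.63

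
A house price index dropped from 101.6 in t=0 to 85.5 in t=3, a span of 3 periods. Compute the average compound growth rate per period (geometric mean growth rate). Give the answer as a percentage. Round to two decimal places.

Growth factor = (85.5/101.6)^(1/3) = (0.841535)^(1/3) = 0.944113
Growth rate = 0.944113 − 1 = -0.055887 = -5.5887%

-5.59%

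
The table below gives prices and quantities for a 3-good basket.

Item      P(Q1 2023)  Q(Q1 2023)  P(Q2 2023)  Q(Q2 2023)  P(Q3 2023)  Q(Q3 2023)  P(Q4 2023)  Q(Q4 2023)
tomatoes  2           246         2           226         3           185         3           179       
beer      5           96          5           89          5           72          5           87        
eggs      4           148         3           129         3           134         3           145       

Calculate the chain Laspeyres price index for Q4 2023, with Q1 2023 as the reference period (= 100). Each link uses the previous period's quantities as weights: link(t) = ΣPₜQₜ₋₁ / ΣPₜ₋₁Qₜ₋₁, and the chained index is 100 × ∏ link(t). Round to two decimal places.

106.47

Link Q1 2023→Q2 2023:
ΣP(Q2 2023)Q(Q1 2023) = 2×246 + 5×96 + 3×148 = 492 + 480 + 444 = 1416
ΣP(Q1 2023)Q(Q1 2023) = 2×246 + 5×96 + 4×148 = 492 + 480 + 592 = 1564
link = 1416/1564 = 0.905371
Link Q2 2023→Q3 2023:
ΣP(Q3 2023)Q(Q2 2023) = 3×226 + 5×89 + 3×129 = 678 + 445 + 387 = 1510
ΣP(Q2 2023)Q(Q2 2023) = 2×226 + 5×89 + 3×129 = 452 + 445 + 387 = 1284
link = 1510/1284 = 1.176012
Link Q3 2023→Q4 2023:
ΣP(Q4 2023)Q(Q3 2023) = 3×185 + 5×72 + 3×134 = 555 + 360 + 402 = 1317
ΣP(Q3 2023)Q(Q3 2023) = 3×185 + 5×72 + 3×134 = 555 + 360 + 402 = 1317
link = 1317/1317 = 1.000000
Chained index = 100 × 0.905371 × 1.176012 × 1.000000 = 106.4727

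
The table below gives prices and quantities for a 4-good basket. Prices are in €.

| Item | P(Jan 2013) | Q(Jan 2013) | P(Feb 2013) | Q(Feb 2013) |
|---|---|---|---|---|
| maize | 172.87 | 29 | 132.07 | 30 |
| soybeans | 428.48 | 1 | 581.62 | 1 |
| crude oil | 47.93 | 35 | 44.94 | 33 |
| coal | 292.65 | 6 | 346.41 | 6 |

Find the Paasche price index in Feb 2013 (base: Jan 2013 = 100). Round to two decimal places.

Paasche price index uses current-period quantities as weights.
ΣP(Feb 2013)·Q(Feb 2013) = 132.07×30 + 581.62×1 + 44.94×33 + 346.41×6 = 3962.1 + 581.62 + 1483.02 + 2078.46 = 8105.2
ΣP(Jan 2013)·Q(Feb 2013) = 172.87×30 + 428.48×1 + 47.93×33 + 292.65×6 = 5186.1 + 428.48 + 1581.69 + 1755.9 = 8952.17
Index = 8105.2 / 8952.17 × 100 = 90.5389

90.54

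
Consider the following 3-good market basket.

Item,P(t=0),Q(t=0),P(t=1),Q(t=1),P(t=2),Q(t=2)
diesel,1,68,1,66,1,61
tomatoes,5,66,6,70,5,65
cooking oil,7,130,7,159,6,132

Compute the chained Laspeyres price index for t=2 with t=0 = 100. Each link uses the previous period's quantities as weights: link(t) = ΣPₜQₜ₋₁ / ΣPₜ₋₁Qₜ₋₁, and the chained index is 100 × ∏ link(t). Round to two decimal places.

Link t=0→t=1:
ΣP(t=1)Q(t=0) = 1×68 + 6×66 + 7×130 = 68 + 396 + 910 = 1374
ΣP(t=0)Q(t=0) = 1×68 + 5×66 + 7×130 = 68 + 330 + 910 = 1308
link = 1374/1308 = 1.050459
Link t=1→t=2:
ΣP(t=2)Q(t=1) = 1×66 + 5×70 + 6×159 = 66 + 350 + 954 = 1370
ΣP(t=1)Q(t=1) = 1×66 + 6×70 + 7×159 = 66 + 420 + 1113 = 1599
link = 1370/1599 = 0.856785
Chained index = 100 × 1.050459 × 0.856785 = 90.0018

90.00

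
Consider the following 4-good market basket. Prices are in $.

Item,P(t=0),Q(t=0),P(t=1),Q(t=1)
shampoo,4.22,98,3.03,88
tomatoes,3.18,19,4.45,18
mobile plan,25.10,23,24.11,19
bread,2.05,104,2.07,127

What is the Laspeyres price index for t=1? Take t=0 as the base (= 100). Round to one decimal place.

Laspeyres price index uses base-period quantities as weights.
ΣP(t=1)·Q(t=0) = 3.03×98 + 4.45×19 + 24.11×23 + 2.07×104 = 296.94 + 84.55 + 554.53 + 215.28 = 1151.3
ΣP(t=0)·Q(t=0) = 4.22×98 + 3.18×19 + 25.10×23 + 2.05×104 = 413.56 + 60.42 + 577.3 + 213.2 = 1264.48
Index = 1151.3 / 1264.48 × 100 = 91.0493

91.0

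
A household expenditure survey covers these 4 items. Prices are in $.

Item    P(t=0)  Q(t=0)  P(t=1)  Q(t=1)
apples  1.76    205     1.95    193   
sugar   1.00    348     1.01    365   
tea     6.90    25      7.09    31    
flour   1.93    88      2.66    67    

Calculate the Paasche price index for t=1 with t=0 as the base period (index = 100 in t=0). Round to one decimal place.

109.1

Paasche price index uses current-period quantities as weights.
ΣP(t=1)·Q(t=1) = 1.95×193 + 1.01×365 + 7.09×31 + 2.66×67 = 376.35 + 368.65 + 219.79 + 178.22 = 1143.01
ΣP(t=0)·Q(t=1) = 1.76×193 + 1.00×365 + 6.90×31 + 1.93×67 = 339.68 + 365 + 213.9 + 129.31 = 1047.89
Index = 1143.01 / 1047.89 × 100 = 109.0773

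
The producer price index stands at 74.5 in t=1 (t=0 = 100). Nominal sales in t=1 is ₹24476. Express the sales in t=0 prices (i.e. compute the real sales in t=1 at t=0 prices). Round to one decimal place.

32853.7

Real = Nominal ÷ (Index/100) = 24476 ÷ (74.5/100)
     = 24476 ÷ 0.745 = 32853.6913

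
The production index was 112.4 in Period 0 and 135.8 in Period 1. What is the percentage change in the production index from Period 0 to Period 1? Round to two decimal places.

Change = (135.8 − 112.4) / 112.4 × 100
       = 23.4 / 112.4 × 100 = 20.8185%

20.82%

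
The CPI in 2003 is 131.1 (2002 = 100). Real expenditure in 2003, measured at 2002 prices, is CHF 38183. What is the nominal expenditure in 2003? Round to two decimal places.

Nominal = Real × (Index/100) = 38183 × (131.1/100)
        = 38183 × 1.311 = 50057.9130

50057.91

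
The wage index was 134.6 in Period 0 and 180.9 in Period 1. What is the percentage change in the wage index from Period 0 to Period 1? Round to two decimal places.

Change = (180.9 − 134.6) / 134.6 × 100
       = 46.3 / 134.6 × 100 = 34.3982%

34.40%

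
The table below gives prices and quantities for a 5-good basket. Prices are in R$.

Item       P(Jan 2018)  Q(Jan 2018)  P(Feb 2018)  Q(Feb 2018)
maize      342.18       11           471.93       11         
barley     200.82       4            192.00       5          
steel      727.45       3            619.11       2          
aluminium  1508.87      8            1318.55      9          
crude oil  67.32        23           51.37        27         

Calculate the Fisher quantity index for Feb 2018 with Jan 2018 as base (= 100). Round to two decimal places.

Laspeyres component (base-period weights):
ΣP(Jan 2018)Q(Feb 2018) = 342.18×11 + 200.82×5 + 727.45×2 + 1508.87×9 + 67.32×27 = 3763.98 + 1004.1 + 1454.9 + 13579.83 + 1817.64 = 21620.45
ΣP(Jan 2018)Q(Jan 2018) = 342.18×11 + 200.82×4 + 727.45×3 + 1508.87×8 + 67.32×23 = 3763.98 + 803.28 + 2182.35 + 12070.96 + 1548.36 = 20368.93
L = 21620.45 / 20368.93 × 100 = 106.1443
Paasche component (current-period weights):
ΣP(Feb 2018)Q(Feb 2018) = 471.93×11 + 192.00×5 + 619.11×2 + 1318.55×9 + 51.37×27 = 5191.23 + 960 + 1238.22 + 11866.95 + 1386.99 = 20643.39
ΣP(Feb 2018)Q(Jan 2018) = 471.93×11 + 192.00×4 + 619.11×3 + 1318.55×8 + 51.37×23 = 5191.23 + 768 + 1857.33 + 10548.4 + 1181.51 = 19546.47
P = 20643.39 / 19546.47 × 100 = 105.6119
Fisher = √(L × P) = √(106.1443 × 105.6119) = 105.8777

105.88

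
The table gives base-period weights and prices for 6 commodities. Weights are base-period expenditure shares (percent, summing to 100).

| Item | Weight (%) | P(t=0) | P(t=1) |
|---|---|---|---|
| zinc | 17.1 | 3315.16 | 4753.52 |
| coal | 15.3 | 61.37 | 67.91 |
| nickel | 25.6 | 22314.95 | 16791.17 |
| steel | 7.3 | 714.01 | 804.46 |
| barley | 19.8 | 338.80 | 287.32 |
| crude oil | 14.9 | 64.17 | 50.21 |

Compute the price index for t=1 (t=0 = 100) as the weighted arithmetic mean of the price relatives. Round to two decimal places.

97.39

zinc: 17.1 × (4753.52/3315.16) = 17.1 × 1.433873 = 24.5192
coal: 15.3 × (67.91/61.37) = 15.3 × 1.106567 = 16.9305
nickel: 25.6 × (16791.17/22314.95) = 25.6 × 0.752463 = 19.2630
steel: 7.3 × (804.46/714.01) = 7.3 × 1.126679 = 8.2248
barley: 19.8 × (287.32/338.80) = 19.8 × 0.848052 = 16.7914
crude oil: 14.9 × (50.21/64.17) = 14.9 × 0.782453 = 11.6585
Index = Σ wᵢ·(p₁ᵢ/p₀ᵢ) = 24.5192 + 16.9305 + 19.2630 + 8.2248 + 16.7914 + 11.6585 = 97.3875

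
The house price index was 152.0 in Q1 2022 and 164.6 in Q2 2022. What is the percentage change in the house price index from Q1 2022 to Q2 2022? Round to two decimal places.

8.29%

Change = (164.6 − 152.0) / 152.0 × 100
       = 12.6 / 152.0 × 100 = 8.2895%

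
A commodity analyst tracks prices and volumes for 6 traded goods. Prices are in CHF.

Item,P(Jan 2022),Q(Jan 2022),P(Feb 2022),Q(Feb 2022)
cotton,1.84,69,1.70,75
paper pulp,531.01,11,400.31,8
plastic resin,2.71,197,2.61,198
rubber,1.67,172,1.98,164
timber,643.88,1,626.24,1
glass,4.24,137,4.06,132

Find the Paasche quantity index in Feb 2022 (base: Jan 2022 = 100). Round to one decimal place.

Paasche quantity index uses current-period prices as weights.
ΣP(Feb 2022)·Q(Feb 2022) = 1.70×75 + 400.31×8 + 2.61×198 + 1.98×164 + 626.24×1 + 4.06×132 = 127.5 + 3202.48 + 516.78 + 324.72 + 626.24 + 535.92 = 5333.64
ΣP(Feb 2022)·Q(Jan 2022) = 1.70×69 + 400.31×11 + 2.61×197 + 1.98×172 + 626.24×1 + 4.06×137 = 117.3 + 4403.41 + 514.17 + 340.56 + 626.24 + 556.22 = 6557.9
Index = 5333.64 / 6557.9 × 100 = 81.3315

81.3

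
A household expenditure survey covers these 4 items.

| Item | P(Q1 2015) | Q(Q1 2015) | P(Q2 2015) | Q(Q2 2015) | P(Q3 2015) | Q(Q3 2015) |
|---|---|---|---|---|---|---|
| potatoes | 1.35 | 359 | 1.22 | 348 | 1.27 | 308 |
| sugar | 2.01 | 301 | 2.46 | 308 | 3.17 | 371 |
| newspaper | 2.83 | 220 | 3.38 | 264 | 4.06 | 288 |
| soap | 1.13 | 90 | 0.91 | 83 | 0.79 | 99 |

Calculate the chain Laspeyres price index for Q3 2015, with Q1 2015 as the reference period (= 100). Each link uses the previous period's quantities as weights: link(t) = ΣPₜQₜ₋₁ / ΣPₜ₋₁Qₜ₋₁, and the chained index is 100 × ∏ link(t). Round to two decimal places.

131.32

Link Q1 2015→Q2 2015:
ΣP(Q2 2015)Q(Q1 2015) = 1.22×359 + 2.46×301 + 3.38×220 + 0.91×90 = 437.98 + 740.46 + 743.6 + 81.9 = 2003.94
ΣP(Q1 2015)Q(Q1 2015) = 1.35×359 + 2.01×301 + 2.83×220 + 1.13×90 = 484.65 + 605.01 + 622.6 + 101.7 = 1813.96
link = 2003.94/1813.96 = 1.104732
Link Q2 2015→Q3 2015:
ΣP(Q3 2015)Q(Q2 2015) = 1.27×348 + 3.17×308 + 4.06×264 + 0.79×83 = 441.96 + 976.36 + 1071.84 + 65.57 = 2555.73
ΣP(Q2 2015)Q(Q2 2015) = 1.22×348 + 2.46×308 + 3.38×264 + 0.91×83 = 424.56 + 757.68 + 892.32 + 75.53 = 2150.09
link = 2555.73/2150.09 = 1.188662
Chained index = 100 × 1.104732 × 1.188662 = 131.3153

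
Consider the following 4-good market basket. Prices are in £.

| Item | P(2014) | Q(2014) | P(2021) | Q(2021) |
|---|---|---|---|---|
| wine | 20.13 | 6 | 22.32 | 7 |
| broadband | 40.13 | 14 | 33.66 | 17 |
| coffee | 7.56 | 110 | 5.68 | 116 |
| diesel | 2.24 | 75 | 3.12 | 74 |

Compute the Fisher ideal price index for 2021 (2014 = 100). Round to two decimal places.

Laspeyres component (base-period weights):
ΣP(2021)Q(2014) = 22.32×6 + 33.66×14 + 5.68×110 + 3.12×75 = 133.92 + 471.24 + 624.8 + 234 = 1463.96
ΣP(2014)Q(2014) = 20.13×6 + 40.13×14 + 7.56×110 + 2.24×75 = 120.78 + 561.82 + 831.6 + 168 = 1682.2
L = 1463.96 / 1682.2 × 100 = 87.0265
Paasche component (current-period weights):
ΣP(2021)Q(2021) = 22.32×7 + 33.66×17 + 5.68×116 + 3.12×74 = 156.24 + 572.22 + 658.88 + 230.88 = 1618.22
ΣP(2014)Q(2021) = 20.13×7 + 40.13×17 + 7.56×116 + 2.24×74 = 140.91 + 682.21 + 876.96 + 165.76 = 1865.84
P = 1618.22 / 1865.84 × 100 = 86.7288
Fisher = √(L × P) = √(87.0265 × 86.7288) = 86.8775

86.88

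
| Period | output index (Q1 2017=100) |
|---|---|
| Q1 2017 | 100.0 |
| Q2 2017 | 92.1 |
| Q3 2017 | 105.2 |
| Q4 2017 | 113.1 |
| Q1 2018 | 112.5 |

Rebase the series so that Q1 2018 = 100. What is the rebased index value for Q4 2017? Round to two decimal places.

Rebased(Q4 2017) = 113.1 / 112.5 × 100 = 100.5333

100.53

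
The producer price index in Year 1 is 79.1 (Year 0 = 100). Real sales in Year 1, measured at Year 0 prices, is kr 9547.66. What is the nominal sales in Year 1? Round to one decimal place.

Nominal = Real × (Index/100) = 9547.66 × (79.1/100)
        = 9547.66 × 0.791 = 7552.1991

7552.2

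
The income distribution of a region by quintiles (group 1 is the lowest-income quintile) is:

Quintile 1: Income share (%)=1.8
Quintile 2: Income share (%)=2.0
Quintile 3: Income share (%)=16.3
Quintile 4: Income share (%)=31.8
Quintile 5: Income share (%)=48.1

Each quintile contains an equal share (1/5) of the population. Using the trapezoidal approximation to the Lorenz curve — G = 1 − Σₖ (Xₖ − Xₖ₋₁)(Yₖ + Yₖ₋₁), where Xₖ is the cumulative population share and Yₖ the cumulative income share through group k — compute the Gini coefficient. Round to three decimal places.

Cumulative income shares Yₖ: 0.0180, 0.0380, 0.2010, 0.5190, 1.0000
Σ (Xₖ−Xₖ₋₁)(Yₖ+Yₖ₋₁) = (1/5)(0.0180+0.0000) + (1/5)(0.0380+0.0180) + (1/5)(0.2010+0.0380) + (1/5)(0.5190+0.2010) + (1/5)(1.0000+0.5190)
  = 0.0036 + 0.0112 + 0.0478 + 0.1440 + 0.3038 = 0.5104
G = 1 − 0.5104 = 0.4896

0.490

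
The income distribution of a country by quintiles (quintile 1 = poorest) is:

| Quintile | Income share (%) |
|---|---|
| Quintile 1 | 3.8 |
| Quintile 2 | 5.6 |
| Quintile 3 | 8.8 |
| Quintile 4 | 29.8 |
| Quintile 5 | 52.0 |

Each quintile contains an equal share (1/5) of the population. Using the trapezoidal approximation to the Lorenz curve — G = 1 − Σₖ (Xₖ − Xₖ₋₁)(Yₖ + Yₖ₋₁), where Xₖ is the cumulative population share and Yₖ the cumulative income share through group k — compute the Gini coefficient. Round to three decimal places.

0.482

Cumulative income shares Yₖ: 0.0380, 0.0940, 0.1820, 0.4800, 1.0000
Σ (Xₖ−Xₖ₋₁)(Yₖ+Yₖ₋₁) = (1/5)(0.0380+0.0000) + (1/5)(0.0940+0.0380) + (1/5)(0.1820+0.0940) + (1/5)(0.4800+0.1820) + (1/5)(1.0000+0.4800)
  = 0.0076 + 0.0264 + 0.0552 + 0.1324 + 0.2960 = 0.5176
G = 1 − 0.5176 = 0.4824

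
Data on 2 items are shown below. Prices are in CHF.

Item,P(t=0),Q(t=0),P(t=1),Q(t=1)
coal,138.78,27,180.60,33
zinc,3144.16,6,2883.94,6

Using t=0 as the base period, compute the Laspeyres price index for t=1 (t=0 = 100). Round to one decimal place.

Laspeyres price index uses base-period quantities as weights.
ΣP(t=1)·Q(t=0) = 180.60×27 + 2883.94×6 = 4876.2 + 17303.64 = 22179.84
ΣP(t=0)·Q(t=0) = 138.78×27 + 3144.16×6 = 3747.06 + 18864.96 = 22612.02
Index = 22179.84 / 22612.02 × 100 = 98.0887

98.1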